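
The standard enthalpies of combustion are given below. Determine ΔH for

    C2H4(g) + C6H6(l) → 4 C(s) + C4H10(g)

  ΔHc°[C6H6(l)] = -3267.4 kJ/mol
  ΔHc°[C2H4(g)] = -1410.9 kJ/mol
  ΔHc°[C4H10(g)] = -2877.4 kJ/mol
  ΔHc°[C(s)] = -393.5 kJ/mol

ΔH = -226.9 kJ/mol

Using ΔH = Σ nΔHc°(reactants) − Σ nΔHc°(products):
= [1·(-1410.9) + 1·(-3267.4)] − [4·(-393.5) + 1·(-2877.4)]
= -226.9 kJ/mol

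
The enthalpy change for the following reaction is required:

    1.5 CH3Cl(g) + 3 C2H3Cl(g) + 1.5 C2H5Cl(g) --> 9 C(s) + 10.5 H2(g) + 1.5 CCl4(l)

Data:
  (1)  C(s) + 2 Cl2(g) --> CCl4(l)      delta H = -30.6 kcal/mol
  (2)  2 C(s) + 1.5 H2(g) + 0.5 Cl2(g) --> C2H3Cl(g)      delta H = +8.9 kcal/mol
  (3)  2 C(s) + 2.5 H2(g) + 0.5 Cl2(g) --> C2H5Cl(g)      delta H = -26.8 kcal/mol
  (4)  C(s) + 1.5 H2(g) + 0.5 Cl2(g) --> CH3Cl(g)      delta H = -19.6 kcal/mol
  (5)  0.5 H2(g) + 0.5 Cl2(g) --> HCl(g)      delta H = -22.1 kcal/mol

(1) × 3/2 (×3/2 to match 3/2 CCl4(l) in the target): (3/2)·(-30.6) = -45.9 kcal/mol
(2) reversed and × 3 (C2H3Cl(g) must end up as a reactant; scale by 3 for the 3 C2H3Cl(g)): (-3)·(+8.9) = -26.7 kcal/mol
(3) reversed and × 3/2 (reverse to put C2H5Cl(g) on the reactant side; ×3/2 to match 3/2 C2H5Cl(g) in the target): (-3/2)·(-26.8) = +40.2 kcal/mol
(4) reversed and × 3/2 (CH3Cl(g) must end up as a reactant; ×3/2 to match 3/2 CH3Cl(g) in the target): (-3/2)·(-19.6) = +29.4 kcal/mol
(5): not needed (HCl(g) appears nowhere else).
delta H = (3/2)·(-30.6) + (-3)·(+8.9) + (-3/2)·(-26.8) + (-3/2)·(-19.6) = -3.0 kcal/mol

delta H = -3.0 kcal/mol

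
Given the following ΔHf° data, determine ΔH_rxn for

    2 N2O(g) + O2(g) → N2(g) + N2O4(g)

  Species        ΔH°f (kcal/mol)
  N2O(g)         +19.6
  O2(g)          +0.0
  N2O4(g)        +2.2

ΔH_rxn = -37.0 kcal/mol

Products: 1·(+0.0) + 1·(+2.2) = +2.2
Reactants: 2·(+19.6) + 1·(+0.0) = +39.2
ΔH_rxn = (+2.2) − (+39.2) = -37.0 kcal/mol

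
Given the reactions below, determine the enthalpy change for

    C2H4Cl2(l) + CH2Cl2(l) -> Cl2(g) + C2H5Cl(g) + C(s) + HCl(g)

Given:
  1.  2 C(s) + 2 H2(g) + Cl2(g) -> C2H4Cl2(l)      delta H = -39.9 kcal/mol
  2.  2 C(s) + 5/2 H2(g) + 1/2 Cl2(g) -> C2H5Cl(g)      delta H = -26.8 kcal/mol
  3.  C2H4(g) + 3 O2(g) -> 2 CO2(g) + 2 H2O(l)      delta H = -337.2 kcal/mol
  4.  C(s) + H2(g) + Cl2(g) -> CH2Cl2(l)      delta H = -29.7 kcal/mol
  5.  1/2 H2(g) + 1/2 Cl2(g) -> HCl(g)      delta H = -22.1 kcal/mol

delta H = 20.7 kcal/mol

eq. 1 reversed: +39.9 kcal/mol
eq. 2 as written: -26.8 kcal/mol
eq. 3: not needed.
eq. 4 reversed: +29.7 kcal/mol
eq. 5 as written: -22.1 kcal/mol
By Hess's law, delta H = (+39.9) + (-26.8) + (+29.7) + (-22.1) = 20.7 kcal/mol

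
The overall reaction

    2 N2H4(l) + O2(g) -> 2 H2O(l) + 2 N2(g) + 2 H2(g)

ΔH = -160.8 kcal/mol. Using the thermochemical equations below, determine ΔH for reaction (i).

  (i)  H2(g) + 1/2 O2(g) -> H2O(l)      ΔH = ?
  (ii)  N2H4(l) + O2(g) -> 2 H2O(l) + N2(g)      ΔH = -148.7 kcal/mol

ΔH = -68.3 kcal/mol

(i) reversed and × 2: contributes −2·x
(ii) × 2: (2)·(-148.7) = -297.4 kcal/mol
-160.8 = (-297.4) − 2·x
x = (-160.8 − (-297.4)) / (-2) = -68.3 kcal/mol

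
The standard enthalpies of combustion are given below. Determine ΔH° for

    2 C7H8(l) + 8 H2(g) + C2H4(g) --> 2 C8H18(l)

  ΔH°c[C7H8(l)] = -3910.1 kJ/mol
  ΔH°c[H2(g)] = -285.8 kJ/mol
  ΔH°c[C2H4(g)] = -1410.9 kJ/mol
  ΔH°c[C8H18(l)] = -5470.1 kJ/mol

ΔH° = -577.3 kJ/mol

With combustion enthalpies, reactants minus products:
= [2·(-3910.1) + 8·(-285.8) + 1·(-1410.9)] − [2·(-5470.1)]
= -577.3 kJ/mol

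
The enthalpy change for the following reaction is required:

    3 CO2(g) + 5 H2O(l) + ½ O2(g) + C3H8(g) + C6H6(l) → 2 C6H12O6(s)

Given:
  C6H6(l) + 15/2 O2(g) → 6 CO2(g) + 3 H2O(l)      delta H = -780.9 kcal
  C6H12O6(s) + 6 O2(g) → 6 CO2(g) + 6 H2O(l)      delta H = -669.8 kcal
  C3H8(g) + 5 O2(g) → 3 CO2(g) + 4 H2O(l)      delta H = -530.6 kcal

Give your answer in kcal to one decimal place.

delta H = 28.1 kcal

equation 1 as written: -780.9 kcal
equation 2 reversed and × 2: (-2)·(-669.8) = +1339.6 kcal
equation 3 as written: -530.6 kcal
delta H = (1)·(-780.9) + (-2)·(-669.8) + (1)·(-530.6) = 28.1 kcal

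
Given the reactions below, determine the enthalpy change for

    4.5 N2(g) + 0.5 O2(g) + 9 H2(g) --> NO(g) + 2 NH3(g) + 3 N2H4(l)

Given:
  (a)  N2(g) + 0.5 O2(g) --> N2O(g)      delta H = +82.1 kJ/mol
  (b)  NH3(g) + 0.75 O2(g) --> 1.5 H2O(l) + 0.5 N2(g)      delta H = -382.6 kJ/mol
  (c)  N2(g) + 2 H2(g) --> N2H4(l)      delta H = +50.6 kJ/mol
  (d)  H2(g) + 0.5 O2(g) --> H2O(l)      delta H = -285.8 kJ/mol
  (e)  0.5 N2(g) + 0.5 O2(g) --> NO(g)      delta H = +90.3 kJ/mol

delta H = 149.9 kJ/mol

(a): not needed (N2O(g) appears nowhere else).
(b) reversed and × 2 (reverse to put NH3(g) on the product side; scale by 2 for the 2 NH3(g)): (-2)·(-382.6) = +765.2 kJ/mol
(c) × 3 (×3 to match 3 N2H4(l) in the target): (3)·(+50.6) = +151.8 kJ/mol
(d) × 3: (3)·(-285.8) = -857.4 kJ/mol
(e) as written (NO(g) already on the product side): +90.3 kJ/mol
Summing the manipulated equations, delta H = (+765.2) + (+151.8) + (-857.4) + (+90.3) = 149.9 kJ/mol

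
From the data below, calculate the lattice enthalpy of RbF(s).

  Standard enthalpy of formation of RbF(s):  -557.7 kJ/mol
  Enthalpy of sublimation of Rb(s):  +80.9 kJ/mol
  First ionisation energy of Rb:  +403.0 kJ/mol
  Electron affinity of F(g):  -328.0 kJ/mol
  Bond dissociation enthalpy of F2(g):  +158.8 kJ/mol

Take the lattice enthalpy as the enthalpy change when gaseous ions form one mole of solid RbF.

U = -793.0 kJ/mol

ΔHf° = 1·ΔHsub + 1·(ΣIE) + 1/2·D(F2) + 1·EA + U
-557.7 = 1·(+80.9) + 1·(+403.0) + 1/2·(+158.8) + 1·(-328.0) + U
U = -557.7 − (+235.3) = -793.0 kJ/mol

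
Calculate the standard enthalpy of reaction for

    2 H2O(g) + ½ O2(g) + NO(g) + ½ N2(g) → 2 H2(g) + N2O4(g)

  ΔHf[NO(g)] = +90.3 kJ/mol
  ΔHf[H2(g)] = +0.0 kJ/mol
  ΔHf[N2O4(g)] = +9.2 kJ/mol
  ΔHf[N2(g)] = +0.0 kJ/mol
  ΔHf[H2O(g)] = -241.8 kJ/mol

ΔHrxn = 402.5 kJ/mol

ΔH°rxn = Σ nΔHf°(products) − Σ nΔHf°(reactants).
Products: 2·(+0.0) + 1·(+9.2) = +9.2
Reactants: 2·(-241.8) + 1/2·(+0.0) + 1·(+90.3) + 1/2·(+0.0) = -393.3
ΔHrxn = (+9.2) − (-393.3) = 402.5 kJ/mol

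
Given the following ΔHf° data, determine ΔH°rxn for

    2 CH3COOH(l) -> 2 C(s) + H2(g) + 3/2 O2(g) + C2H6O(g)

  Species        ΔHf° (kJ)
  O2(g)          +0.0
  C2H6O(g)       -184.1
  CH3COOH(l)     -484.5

ΔH°rxn = 784.9 kJ

Products: 2·(+0.0) + 1·(+0.0) + 3/2·(+0.0) + 1·(-184.1) = -184.1
Reactants: 2·(-484.5) = -969.0
ΔH°rxn = (-184.1) − (-969.0) = 784.9 kJ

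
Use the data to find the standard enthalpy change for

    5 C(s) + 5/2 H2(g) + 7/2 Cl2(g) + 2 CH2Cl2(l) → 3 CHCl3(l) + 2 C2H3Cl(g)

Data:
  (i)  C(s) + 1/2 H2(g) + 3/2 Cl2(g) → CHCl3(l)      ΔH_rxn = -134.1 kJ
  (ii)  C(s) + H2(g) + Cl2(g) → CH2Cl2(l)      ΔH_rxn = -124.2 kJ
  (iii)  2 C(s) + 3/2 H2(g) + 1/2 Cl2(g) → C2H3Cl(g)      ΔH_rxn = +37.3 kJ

(i) × 3: (3)·(-134.1) = -402.3 kJ
(ii) reversed and × 2: (-2)·(-124.2) = +248.4 kJ
(iii) × 2: (2)·(+37.3) = +74.6 kJ
ΔH_rxn = (3)·(-134.1) + (-2)·(-124.2) + (2)·(+37.3) = -79.3 kJ

ΔH_rxn = -79.3 kJ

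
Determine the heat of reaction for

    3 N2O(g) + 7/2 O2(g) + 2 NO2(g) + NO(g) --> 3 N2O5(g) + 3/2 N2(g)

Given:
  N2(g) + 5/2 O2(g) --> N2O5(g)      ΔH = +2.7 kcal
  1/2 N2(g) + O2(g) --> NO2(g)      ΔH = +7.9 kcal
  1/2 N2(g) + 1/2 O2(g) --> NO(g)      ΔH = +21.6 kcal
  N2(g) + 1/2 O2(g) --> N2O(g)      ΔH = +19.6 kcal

equation 1 × 3: (3)·(+2.7) = +8.1 kcal
equation 2 reversed and × 2: (-2)·(+7.9) = -15.8 kcal
equation 3 reversed: -21.6 kcal
equation 4 reversed and × 3: (-3)·(+19.6) = -58.8 kcal
ΔH = (+8.1) + (-15.8) + (-21.6) + (-58.8) = -88.1 kcal

ΔH = -88.1 kcal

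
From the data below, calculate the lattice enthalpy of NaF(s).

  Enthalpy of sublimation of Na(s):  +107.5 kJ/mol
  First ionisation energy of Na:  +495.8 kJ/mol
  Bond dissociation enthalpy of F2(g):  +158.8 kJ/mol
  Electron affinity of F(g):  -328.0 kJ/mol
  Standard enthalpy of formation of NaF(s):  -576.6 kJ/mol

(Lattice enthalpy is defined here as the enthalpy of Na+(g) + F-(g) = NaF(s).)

U = -931.3 kJ/mol

ΔHf° = 1·ΔHsub + 1·(ΣIE) + 1/2·D(F2) + 1·EA + U
-576.6 = 1·(+107.5) + 1·(+495.8) + 1/2·(+158.8) + 1·(-328.0) + U
U = -576.6 − (+354.7) = -931.3 kJ/mol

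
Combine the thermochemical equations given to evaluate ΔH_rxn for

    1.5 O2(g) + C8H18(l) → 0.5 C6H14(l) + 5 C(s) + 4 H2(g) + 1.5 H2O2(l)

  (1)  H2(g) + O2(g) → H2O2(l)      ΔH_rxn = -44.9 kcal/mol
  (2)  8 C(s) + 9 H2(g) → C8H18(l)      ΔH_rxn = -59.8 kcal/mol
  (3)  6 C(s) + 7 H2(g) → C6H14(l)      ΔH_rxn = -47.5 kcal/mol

(1) × 3/2 (×3/2 to match 3/2 H2O2(l) in the target): (3/2)·(-44.9) = -67.35 kcal/mol
(2) reversed (C8H18(l) must end up as a reactant): +59.8 kcal/mol
(3) × 1/2 (×1/2 to match 1/2 C6H14(l) in the target): (1/2)·(-47.5) = -23.75 kcal/mol
ΔH_rxn = (-67.35) + (+59.8) + (-23.75) = -31.3 kcal/mol

ΔH_rxn = -31.3 kcal/mol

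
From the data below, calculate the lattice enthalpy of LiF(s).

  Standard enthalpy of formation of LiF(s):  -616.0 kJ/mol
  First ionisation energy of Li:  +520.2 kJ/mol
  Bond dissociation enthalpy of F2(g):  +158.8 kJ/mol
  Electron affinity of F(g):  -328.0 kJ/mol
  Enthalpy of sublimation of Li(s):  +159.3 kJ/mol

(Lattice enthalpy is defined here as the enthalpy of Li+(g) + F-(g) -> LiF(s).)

ΔHf° = 1·ΔHsub + 1·(ΣIE) + 1/2·D(F2) + 1·EA + U
-616.0 = 1·(+159.3) + 1·(+520.2) + 1/2·(+158.8) + 1·(-328.0) + U
U = -616.0 − (+430.9) = -1046.9 kJ/mol

U = -1046.9 kJ/mol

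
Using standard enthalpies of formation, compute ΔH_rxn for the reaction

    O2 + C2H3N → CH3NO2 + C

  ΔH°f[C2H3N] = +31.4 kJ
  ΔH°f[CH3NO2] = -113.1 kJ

ΔH°rxn = Σ nΔHf°(products) − Σ nΔHf°(reactants).
Products: 1·(-113.1) + 1·(+0.0) = -113.1
Reactants: 1·(+0.0) + 1·(+31.4) = +31.4
ΔH_rxn = (-113.1) − (+31.4) = -144.5 kJ

ΔH_rxn = -144.5 kJ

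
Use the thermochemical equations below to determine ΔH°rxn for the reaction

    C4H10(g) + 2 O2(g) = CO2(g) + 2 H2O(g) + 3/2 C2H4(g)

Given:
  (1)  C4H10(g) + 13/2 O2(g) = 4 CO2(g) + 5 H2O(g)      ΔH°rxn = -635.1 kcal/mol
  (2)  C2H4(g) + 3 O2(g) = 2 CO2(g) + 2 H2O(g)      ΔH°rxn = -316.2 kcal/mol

ΔH°rxn = -160.8 kcal/mol

(1) as written (C4H10(g) already on the reactant side): -635.1 kcal/mol
(2) reversed and × 3/2 (reverse to put C2H4(g) on the product side; scale by 3/2 for the 3/2 C2H4(g)): (-3/2)·(-316.2) = +474.3 kcal/mol
Since enthalpy is a state function, ΔH°rxn = (-635.1) + (+474.3) = -160.8 kcal/mol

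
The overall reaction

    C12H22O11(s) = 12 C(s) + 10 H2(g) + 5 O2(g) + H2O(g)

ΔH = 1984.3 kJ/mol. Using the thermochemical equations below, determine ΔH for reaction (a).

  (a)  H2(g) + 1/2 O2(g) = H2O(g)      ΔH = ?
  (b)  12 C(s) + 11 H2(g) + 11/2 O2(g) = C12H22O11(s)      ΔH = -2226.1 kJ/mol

(a) as written: contributes x
(b) reversed: +2226.1 kJ/mol
+1984.3 = (+2226.1) + x
x = (+1984.3 − (+2226.1)) / (1) = -241.8 kJ/mol

ΔH = -241.8 kJ/mol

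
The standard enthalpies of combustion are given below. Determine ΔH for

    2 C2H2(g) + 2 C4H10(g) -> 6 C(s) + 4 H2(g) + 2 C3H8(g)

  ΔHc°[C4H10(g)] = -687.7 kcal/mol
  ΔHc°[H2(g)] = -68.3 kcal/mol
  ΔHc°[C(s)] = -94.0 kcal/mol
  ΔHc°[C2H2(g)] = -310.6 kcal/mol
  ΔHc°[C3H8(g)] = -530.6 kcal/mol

ΔH = -98.2 kcal/mol

Using ΔH = Σ nΔHc°(reactants) − Σ nΔHc°(products):
= [2·(-310.6) + 2·(-687.7)] − [6·(-94.0) + 4·(-68.3) + 2·(-530.6)]
= -98.2 kcal/mol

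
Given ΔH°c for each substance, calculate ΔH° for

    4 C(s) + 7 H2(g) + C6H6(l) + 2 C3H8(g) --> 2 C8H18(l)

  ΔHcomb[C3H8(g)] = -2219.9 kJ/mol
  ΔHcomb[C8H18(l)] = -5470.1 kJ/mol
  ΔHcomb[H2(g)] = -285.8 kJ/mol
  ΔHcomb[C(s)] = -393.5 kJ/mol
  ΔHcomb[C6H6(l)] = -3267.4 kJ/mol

ΔH° = -341.6 kJ/mol

Using ΔH = Σ nΔHc°(reactants) − Σ nΔHc°(products):
= [4·(-393.5) + 7·(-285.8) + 1·(-3267.4) + 2·(-2219.9)] − [2·(-5470.1)]
= -341.6 kJ/mol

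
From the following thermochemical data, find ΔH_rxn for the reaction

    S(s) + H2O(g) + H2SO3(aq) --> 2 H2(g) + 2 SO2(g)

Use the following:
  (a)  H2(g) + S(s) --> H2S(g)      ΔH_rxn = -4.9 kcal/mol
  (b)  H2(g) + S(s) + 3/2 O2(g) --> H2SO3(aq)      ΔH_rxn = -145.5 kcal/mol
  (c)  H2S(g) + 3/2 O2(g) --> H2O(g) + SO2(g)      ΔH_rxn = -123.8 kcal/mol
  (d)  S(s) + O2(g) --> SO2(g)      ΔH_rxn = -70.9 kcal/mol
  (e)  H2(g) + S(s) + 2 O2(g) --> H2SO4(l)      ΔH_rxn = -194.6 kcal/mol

(a) reversed: +4.9 kcal/mol
(b) reversed: +145.5 kcal/mol
(c) reversed: +123.8 kcal/mol
(d) × 3: (3)·(-70.9) = -212.7 kcal/mol
(e): not needed.
ΔH_rxn = (-1)·(-4.9) + (-1)·(-145.5) + (-1)·(-123.8) + (3)·(-70.9) = 61.5 kcal/mol

ΔH_rxn = 61.5 kcal/mol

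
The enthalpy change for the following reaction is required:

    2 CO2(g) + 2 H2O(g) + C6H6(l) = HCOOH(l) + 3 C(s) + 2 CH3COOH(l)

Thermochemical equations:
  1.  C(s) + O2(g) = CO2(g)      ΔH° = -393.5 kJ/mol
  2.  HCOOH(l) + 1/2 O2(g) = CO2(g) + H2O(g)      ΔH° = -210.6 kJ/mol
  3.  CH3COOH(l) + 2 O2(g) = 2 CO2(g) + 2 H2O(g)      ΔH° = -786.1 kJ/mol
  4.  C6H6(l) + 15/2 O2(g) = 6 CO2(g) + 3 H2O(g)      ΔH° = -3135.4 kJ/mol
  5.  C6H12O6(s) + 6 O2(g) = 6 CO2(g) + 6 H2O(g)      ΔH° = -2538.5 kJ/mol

ΔH° = -172.1 kJ/mol

eq. 1 reversed and × 3 (reverse to put C(s) on the product side; ×3 to match 3 C(s) in the target): (-3)·(-393.5) = +1180.5 kJ/mol
eq. 2 reversed (reverse to put HCOOH(l) on the product side): +210.6 kJ/mol
eq. 3 reversed and × 2 (reverse to put CH3COOH(l) on the product side; ×2 to match 2 CH3COOH(l) in the target): (-2)·(-786.1) = +1572.2 kJ/mol
eq. 4 as written (C6H6(l) already on the reactant side): -3135.4 kJ/mol
eq. 5: not needed (C6H12O6(s) appears nowhere else).
ΔH° = (-3)·(-393.5) + (-1)·(-210.6) + (-2)·(-786.1) + (1)·(-3135.4) = -172.1 kJ/mol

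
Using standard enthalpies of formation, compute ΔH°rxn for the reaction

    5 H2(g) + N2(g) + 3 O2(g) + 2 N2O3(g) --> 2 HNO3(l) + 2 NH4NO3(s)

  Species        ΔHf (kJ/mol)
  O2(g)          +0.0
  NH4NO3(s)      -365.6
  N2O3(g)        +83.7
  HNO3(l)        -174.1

ΔH°rxn = Σ nΔHf°(products) − Σ nΔHf°(reactants).
Products: 2·(-174.1) + 2·(-365.6) = -1079.4
Reactants: 5·(+0.0) + 1·(+0.0) + 3·(+0.0) + 2·(+83.7) = +167.4
ΔH°rxn = (-1079.4) − (+167.4) = -1246.8 kJ/mol

ΔH°rxn = -1246.8 kJ/mol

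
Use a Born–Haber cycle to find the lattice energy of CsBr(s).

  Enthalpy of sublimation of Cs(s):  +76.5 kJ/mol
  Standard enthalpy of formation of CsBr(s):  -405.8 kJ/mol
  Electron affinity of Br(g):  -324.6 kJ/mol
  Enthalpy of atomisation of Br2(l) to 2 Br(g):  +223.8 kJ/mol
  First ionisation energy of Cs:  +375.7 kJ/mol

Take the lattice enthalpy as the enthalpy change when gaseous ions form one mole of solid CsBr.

U = -645.3 kJ/mol

ΔHf° = 1·ΔHsub + 1·(ΣIE) + 1/2·D(Br2) + 1·EA + U
-405.8 = 1·(+76.5) + 1·(+375.7) + 1/2·(+223.8) + 1·(-324.6) + U
U = -405.8 − (+239.5) = -645.3 kJ/mol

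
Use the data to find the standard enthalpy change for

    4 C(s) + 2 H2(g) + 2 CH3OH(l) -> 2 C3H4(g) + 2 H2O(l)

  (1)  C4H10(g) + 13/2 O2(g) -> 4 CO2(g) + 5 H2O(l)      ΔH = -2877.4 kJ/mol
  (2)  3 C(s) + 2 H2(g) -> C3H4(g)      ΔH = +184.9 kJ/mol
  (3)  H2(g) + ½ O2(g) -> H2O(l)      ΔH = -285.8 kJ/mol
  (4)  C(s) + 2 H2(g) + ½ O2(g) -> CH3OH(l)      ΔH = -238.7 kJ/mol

ΔH = 275.6 kJ/mol

(1): not needed (C4H10(g) appears nowhere else).
(2) × 2 (×2 to match 2 C3H4(g) in the target): (2)·(+184.9) = +369.8 kJ/mol
(3) × 2: (2)·(-285.8) = -571.6 kJ/mol
(4) reversed and × 2 (CH3OH(l) must end up as a reactant; scale by 2 for the 2 CH3OH(l)): (-2)·(-238.7) = +477.4 kJ/mol
Combining the equations, ΔH = (2)·(+184.9) + (2)·(-285.8) + (-2)·(-238.7) = 275.6 kJ/mol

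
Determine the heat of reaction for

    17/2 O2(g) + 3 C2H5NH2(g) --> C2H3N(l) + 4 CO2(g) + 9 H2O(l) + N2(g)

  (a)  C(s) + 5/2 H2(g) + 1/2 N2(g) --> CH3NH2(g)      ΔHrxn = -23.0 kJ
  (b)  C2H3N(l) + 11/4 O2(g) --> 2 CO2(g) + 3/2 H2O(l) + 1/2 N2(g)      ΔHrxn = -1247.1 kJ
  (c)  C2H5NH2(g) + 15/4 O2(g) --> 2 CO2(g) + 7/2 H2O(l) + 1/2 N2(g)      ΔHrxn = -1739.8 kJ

ΔHrxn = -3972.3 kJ

(a): not needed (C(s) appears nowhere else).
(b) reversed (reverse to put C2H3N(l) on the product side): +1247.1 kJ
(c) × 3 (scale by 3 for the 3 C2H5NH2(g)): (3)·(-1739.8) = -5219.4 kJ
ΔHrxn = (-1)·(-1247.1) + (3)·(-1739.8) = -3972.3 kJ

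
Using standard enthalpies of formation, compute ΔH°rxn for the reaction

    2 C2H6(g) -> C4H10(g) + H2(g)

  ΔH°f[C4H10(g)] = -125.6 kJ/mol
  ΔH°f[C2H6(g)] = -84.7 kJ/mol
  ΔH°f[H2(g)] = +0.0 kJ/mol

ΔH°rxn = 43.8 kJ/mol

Products: 1·(-125.6) + 1·(+0.0) = -125.6
Reactants: 2·(-84.7) = -169.4
ΔH°rxn = (-125.6) − (-169.4) = 43.8 kJ/mol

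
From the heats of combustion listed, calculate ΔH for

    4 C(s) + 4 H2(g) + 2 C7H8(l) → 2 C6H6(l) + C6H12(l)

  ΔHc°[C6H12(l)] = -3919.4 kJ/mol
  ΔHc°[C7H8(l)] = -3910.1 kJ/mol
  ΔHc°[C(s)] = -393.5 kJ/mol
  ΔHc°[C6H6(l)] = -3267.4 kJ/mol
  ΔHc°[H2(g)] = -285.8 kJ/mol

ΔH = -83.2 kJ/mol

Using ΔH = Σ nΔHc°(reactants) − Σ nΔHc°(products):
= [4·(-393.5) + 4·(-285.8) + 2·(-3910.1)] − [2·(-3267.4) + 1·(-3919.4)]
= -83.2 kJ/mol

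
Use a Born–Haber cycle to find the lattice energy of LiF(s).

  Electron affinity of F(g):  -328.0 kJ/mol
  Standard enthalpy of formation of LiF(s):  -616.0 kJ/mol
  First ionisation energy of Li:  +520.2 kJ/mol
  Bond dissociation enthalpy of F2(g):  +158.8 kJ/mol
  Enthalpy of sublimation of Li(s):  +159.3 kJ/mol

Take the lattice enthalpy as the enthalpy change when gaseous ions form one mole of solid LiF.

U = -1046.9 kJ/mol

ΔHf° = 1·ΔHsub + 1·(ΣIE) + 1/2·D(F2) + 1·EA + U
-616.0 = 1·(+159.3) + 1·(+520.2) + 1/2·(+158.8) + 1·(-328.0) + U
U = -616.0 − (+430.9) = -1046.9 kJ/mol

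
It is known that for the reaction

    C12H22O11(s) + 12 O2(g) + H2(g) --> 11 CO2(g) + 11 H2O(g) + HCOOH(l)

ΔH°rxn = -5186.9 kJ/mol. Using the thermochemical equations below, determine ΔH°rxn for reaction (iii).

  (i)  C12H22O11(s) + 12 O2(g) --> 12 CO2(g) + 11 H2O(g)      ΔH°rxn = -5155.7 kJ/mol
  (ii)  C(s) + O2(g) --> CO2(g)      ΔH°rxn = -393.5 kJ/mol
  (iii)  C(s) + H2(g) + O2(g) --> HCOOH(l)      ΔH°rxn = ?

(i) as written: -5155.7 kJ/mol
(ii) reversed: +393.5 kJ/mol
(iii) as written: contributes x
-5186.9 = (-5155.7) + (+393.5) + x
x = (-5186.9 − (-4762.2)) / (1) = -424.7 kJ/mol

ΔH°rxn = -424.7 kJ/mol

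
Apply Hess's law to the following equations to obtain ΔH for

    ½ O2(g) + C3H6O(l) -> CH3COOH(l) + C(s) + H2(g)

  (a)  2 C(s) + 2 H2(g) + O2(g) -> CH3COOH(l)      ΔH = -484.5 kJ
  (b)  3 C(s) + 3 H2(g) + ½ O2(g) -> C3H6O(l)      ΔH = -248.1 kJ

ΔH = -236.4 kJ

(a) as written: -484.5 kJ
(b) reversed: +248.1 kJ
Since enthalpy is a state function, ΔH = (1)·(-484.5) + (-1)·(-248.1) = -236.4 kJ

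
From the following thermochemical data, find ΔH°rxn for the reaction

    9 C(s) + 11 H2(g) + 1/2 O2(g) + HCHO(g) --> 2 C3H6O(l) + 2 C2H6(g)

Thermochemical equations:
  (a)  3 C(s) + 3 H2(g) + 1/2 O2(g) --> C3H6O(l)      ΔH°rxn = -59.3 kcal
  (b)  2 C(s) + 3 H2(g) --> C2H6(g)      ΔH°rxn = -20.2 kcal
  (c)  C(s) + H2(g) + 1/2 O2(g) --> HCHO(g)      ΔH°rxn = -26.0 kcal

ΔH°rxn = -133.0 kcal

(a) × 2 (scale by 2 for the 2 C3H6O(l)): (2)·(-59.3) = -118.6 kcal
(b) × 2 (scale by 2 for the 2 C2H6(g)): (2)·(-20.2) = -40.4 kcal
(c) reversed (HCHO(g) must end up as a reactant): +26.0 kcal
ΔH°rxn = (-118.6) + (-40.4) + (+26.0) = -133.0 kcal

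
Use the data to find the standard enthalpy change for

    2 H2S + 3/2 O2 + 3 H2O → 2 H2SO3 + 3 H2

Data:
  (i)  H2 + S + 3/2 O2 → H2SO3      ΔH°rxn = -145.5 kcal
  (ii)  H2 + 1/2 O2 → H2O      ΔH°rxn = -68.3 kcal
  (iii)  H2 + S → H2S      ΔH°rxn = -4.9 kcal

(i) × 2: (2)·(-145.5) = -291.0 kcal
(ii) reversed and × 3: (-3)·(-68.3) = +204.9 kcal
(iii) reversed and × 2: (-2)·(-4.9) = +9.8 kcal
ΔH°rxn = (-291.0) + (+204.9) + (+9.8) = -76.3 kcal

ΔH°rxn = -76.3 kcal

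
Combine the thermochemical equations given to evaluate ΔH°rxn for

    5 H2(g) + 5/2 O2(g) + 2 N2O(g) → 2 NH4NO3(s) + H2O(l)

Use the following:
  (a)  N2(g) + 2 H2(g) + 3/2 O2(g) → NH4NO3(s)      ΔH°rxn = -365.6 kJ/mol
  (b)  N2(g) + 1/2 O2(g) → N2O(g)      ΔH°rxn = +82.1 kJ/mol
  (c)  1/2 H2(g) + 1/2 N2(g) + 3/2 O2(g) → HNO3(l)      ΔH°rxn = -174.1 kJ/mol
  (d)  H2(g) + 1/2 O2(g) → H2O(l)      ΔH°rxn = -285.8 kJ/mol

ΔH°rxn = -1181.2 kJ/mol

(a) × 2 (scale by 2 for the 2 NH4NO3(s)): (2)·(-365.6) = -731.2 kJ/mol
(b) reversed and × 2 (N2O(g) must end up as a reactant; scale by 2 for the 2 N2O(g)): (-2)·(+82.1) = -164.2 kJ/mol
(c): not needed (HNO3(l) appears nowhere else).
(d) as written (H2O(l) already on the product side): -285.8 kJ/mol
ΔH°rxn = (2)·(-365.6) + (-2)·(+82.1) + (1)·(-285.8) = -1181.2 kJ/mol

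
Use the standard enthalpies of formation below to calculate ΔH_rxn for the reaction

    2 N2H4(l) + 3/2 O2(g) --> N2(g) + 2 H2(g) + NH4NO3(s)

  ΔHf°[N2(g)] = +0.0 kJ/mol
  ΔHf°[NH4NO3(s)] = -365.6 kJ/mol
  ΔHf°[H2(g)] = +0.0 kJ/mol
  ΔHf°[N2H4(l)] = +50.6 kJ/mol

ΔH_rxn = -466.8 kJ/mol

Products: 1·(+0.0) + 2·(+0.0) + 1·(-365.6) = -365.6
Reactants: 2·(+50.6) + 3/2·(+0.0) = +101.2
ΔH_rxn = (-365.6) − (+101.2) = -466.8 kJ/mol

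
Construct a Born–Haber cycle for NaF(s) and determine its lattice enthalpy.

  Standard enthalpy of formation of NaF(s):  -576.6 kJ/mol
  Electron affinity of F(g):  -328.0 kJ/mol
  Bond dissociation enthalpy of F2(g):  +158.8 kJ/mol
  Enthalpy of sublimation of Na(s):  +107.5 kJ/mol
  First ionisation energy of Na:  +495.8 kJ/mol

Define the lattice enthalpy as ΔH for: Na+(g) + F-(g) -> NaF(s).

ΔHf° = 1·ΔHsub + 1·(ΣIE) + 1/2·D(F2) + 1·EA + U
-576.6 = 1·(+107.5) + 1·(+495.8) + 1/2·(+158.8) + 1·(-328.0) + U
U = -576.6 − (+354.7) = -931.3 kJ/mol

U = -931.3 kJ/mol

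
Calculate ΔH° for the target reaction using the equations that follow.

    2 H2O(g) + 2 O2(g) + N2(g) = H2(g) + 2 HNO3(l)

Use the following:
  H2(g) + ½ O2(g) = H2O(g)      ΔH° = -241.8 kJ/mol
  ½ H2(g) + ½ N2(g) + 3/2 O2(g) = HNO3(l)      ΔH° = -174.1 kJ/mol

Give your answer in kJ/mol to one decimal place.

ΔH° = 135.4 kJ/mol

equation 1 reversed and × 2 (reverse to put H2O(g) on the reactant side; scale by 2 for the 2 H2O(g)): (-2)·(-241.8) = +483.6 kJ/mol
equation 2 × 2 (scale by 2 for the 2 HNO3(l)): (2)·(-174.1) = -348.2 kJ/mol
Since enthalpy is a state function, ΔH° = (-2)·(-241.8) + (2)·(-174.1) = 135.4 kJ/mol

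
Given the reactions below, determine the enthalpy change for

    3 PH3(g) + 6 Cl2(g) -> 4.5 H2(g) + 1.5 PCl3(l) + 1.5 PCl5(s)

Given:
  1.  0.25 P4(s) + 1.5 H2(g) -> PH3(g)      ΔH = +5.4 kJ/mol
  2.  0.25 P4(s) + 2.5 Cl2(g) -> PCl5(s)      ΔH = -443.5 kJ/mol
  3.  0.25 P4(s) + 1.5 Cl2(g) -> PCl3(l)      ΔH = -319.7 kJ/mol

eq. 1 reversed and × 3: (-3)·(+5.4) = -16.2 kJ/mol
eq. 2 × 3/2: (3/2)·(-443.5) = -665.25 kJ/mol
eq. 3 × 3/2: (3/2)·(-319.7) = -479.55 kJ/mol
ΔH = (-16.2) + (-665.25) + (-479.55) = -1161.0 kJ/mol

ΔH = -1161.0 kJ/mol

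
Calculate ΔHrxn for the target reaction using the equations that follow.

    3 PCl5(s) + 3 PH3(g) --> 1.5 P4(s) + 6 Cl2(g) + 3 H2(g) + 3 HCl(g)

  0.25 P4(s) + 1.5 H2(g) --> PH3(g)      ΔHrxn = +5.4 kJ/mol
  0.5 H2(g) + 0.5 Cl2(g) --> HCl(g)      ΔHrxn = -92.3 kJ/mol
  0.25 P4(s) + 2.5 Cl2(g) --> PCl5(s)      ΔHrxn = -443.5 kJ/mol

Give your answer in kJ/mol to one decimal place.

ΔHrxn = 1037.4 kJ/mol

equation 1 reversed and × 3 (PH3(g) must end up as a reactant; scale by 3 for the 3 PH3(g)): (-3)·(+5.4) = -16.2 kJ/mol
equation 2 × 3 (×3 to match 3 HCl(g) in the target): (3)·(-92.3) = -276.9 kJ/mol
equation 3 reversed and × 3 (reverse to put PCl5(s) on the reactant side; ×3 to match 3 PCl5(s) in the target): (-3)·(-443.5) = +1330.5 kJ/mol
Summing the manipulated equations, ΔHrxn = (-3)·(+5.4) + (3)·(-92.3) + (-3)·(-443.5) = 1037.4 kJ/mol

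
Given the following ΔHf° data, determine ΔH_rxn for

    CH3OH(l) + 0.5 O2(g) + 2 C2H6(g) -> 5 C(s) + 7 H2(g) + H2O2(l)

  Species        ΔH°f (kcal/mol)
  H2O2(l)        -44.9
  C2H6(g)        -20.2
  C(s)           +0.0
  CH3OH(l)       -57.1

Products: 5·(+0.0) + 7·(+0.0) + 1·(-44.9) = -44.9
Reactants: 1·(-57.1) + 1/2·(+0.0) + 2·(-20.2) = -97.5
ΔH_rxn = (-44.9) − (-97.5) = 52.6 kcal/mol

ΔH_rxn = 52.6 kcal/mol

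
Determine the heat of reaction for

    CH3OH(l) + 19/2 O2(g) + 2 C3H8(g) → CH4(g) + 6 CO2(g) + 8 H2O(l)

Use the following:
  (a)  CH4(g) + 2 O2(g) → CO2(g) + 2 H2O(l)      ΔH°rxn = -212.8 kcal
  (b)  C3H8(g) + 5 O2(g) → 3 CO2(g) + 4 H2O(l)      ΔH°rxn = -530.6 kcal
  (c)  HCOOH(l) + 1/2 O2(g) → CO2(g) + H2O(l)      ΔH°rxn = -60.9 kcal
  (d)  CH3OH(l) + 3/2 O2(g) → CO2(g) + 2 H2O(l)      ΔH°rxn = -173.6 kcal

(a) reversed (CH4(g) must end up as a product): +212.8 kcal
(b) × 2 (×2 to match 2 C3H8(g) in the target): (2)·(-530.6) = -1061.2 kcal
(c): not needed (HCOOH(l) appears nowhere else).
(d) as written (CH3OH(l) already on the reactant side): -173.6 kcal
Summing the manipulated equations, ΔH°rxn = (-1)·(-212.8) + (2)·(-530.6) + (1)·(-173.6) = -1022.0 kcal

ΔH°rxn = -1022.0 kcal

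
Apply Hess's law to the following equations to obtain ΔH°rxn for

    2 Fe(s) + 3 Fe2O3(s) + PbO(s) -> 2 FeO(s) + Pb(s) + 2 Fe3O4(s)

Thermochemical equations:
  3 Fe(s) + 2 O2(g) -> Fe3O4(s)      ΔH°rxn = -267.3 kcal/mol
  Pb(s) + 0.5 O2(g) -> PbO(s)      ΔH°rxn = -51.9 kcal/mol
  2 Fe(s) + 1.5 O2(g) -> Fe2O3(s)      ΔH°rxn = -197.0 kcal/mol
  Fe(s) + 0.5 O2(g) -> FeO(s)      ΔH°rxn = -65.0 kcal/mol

equation 1 × 2: (2)·(-267.3) = -534.6 kcal/mol
equation 2 reversed: +51.9 kcal/mol
equation 3 reversed and × 3: (-3)·(-197.0) = +591.0 kcal/mol
equation 4 × 2: (2)·(-65.0) = -130.0 kcal/mol
ΔH°rxn = (-534.6) + (+51.9) + (+591.0) + (-130.0) = -21.7 kcal/mol

ΔH°rxn = -21.7 kcal/mol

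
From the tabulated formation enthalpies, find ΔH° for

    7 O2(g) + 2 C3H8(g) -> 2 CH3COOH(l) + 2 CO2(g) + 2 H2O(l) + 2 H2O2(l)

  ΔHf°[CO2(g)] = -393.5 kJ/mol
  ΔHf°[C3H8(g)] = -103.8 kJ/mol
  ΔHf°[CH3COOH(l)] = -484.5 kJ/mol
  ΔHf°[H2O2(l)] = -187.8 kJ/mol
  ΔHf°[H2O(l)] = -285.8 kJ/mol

Products: 2·(-484.5) + 2·(-393.5) + 2·(-285.8) + 2·(-187.8) = -2703.2
Reactants: 7·(+0.0) + 2·(-103.8) = -207.6
ΔH° = (-2703.2) − (-207.6) = -2495.6 kJ/mol

ΔH° = -2495.6 kJ/mol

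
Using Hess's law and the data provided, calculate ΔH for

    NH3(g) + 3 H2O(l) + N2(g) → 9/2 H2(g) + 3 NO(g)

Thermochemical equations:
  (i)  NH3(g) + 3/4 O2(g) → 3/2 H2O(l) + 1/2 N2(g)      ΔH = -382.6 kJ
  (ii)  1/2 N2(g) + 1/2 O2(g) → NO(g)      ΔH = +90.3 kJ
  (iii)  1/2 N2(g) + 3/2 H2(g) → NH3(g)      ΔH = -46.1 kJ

ΔH = 1174.4 kJ

(i) reversed and × 2: (-2)·(-382.6) = +765.2 kJ
(ii) × 3: (3)·(+90.3) = +270.9 kJ
(iii) reversed and × 3: (-3)·(-46.1) = +138.3 kJ
ΔH = (+765.2) + (+270.9) + (+138.3) = 1174.4 kJ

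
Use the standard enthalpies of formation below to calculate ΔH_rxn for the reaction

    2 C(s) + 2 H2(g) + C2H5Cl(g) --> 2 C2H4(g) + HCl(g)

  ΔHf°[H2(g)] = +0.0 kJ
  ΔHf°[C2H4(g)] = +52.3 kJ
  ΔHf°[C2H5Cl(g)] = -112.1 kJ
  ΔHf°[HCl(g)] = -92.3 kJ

ΔH_rxn = 124.4 kJ

ΔH°rxn = Σ nΔHf°(products) − Σ nΔHf°(reactants).
Products: 2·(+52.3) + 1·(-92.3) = +12.3
Reactants: 2·(+0.0) + 2·(+0.0) + 1·(-112.1) = -112.1
ΔH_rxn = (+12.3) − (-112.1) = 124.4 kJ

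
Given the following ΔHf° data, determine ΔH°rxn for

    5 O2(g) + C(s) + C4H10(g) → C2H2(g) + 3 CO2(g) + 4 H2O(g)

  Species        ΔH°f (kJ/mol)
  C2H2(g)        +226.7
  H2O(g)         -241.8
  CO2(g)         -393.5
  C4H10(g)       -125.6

ΔH°rxn = -1795.4 kJ/mol

Products: 1·(+226.7) + 3·(-393.5) + 4·(-241.8) = -1921.0
Reactants: 5·(+0.0) + 1·(+0.0) + 1·(-125.6) = -125.6
ΔH°rxn = (-1921.0) − (-125.6) = -1795.4 kJ/mol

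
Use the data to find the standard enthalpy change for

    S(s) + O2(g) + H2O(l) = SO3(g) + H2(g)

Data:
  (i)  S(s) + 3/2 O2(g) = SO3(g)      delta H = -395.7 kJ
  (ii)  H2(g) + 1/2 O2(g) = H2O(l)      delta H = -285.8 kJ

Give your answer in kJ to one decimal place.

delta H = -109.9 kJ

(i) as written: -395.7 kJ
(ii) reversed: +285.8 kJ
delta H = (1)·(-395.7) + (-1)·(-285.8) = -109.9 kJ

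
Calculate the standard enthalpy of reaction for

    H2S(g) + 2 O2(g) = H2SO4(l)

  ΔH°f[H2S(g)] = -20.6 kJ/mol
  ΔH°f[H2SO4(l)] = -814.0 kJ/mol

Products: 1·(-814.0) = -814.0
Reactants: 1·(-20.6) + 2·(+0.0) = -20.6
ΔH°rxn = (-814.0) − (-20.6) = -793.4 kJ/mol

ΔH°rxn = -793.4 kJ/mol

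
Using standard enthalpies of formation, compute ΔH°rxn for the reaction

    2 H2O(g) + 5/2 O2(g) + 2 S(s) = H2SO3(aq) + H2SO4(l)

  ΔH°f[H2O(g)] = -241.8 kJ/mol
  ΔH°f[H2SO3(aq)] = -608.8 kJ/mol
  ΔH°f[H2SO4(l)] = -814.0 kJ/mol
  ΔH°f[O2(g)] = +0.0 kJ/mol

Products: 1·(-608.8) + 1·(-814.0) = -1422.8
Reactants: 2·(-241.8) + 5/2·(+0.0) + 2·(+0.0) = -483.6
ΔH°rxn = (-1422.8) − (-483.6) = -939.2 kJ/mol

ΔH°rxn = -939.2 kJ/mol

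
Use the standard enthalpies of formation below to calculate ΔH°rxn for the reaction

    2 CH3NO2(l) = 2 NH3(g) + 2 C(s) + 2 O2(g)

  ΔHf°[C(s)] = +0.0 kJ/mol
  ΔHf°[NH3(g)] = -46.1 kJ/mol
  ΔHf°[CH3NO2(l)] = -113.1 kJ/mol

ΔH°rxn = 134.0 kJ/mol

Products: 2·(-46.1) + 2·(+0.0) + 2·(+0.0) = -92.2
Reactants: 2·(-113.1) = -226.2
ΔH°rxn = (-92.2) − (-226.2) = 134.0 kJ/mol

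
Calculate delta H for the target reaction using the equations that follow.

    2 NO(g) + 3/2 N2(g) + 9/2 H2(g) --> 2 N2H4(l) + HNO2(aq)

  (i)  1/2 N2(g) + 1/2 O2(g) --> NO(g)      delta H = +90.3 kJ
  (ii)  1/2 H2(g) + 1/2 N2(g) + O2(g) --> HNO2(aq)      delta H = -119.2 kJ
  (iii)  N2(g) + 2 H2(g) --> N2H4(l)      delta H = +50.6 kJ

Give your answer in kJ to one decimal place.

delta H = -198.6 kJ

(i) reversed and × 2 (reverse to put NO(g) on the reactant side; ×2 to match 2 NO(g) in the target): (-2)·(+90.3) = -180.6 kJ
(ii) as written (HNO2(aq) already on the product side): -119.2 kJ
(iii) × 2 (scale by 2 for the 2 N2H4(l)): (2)·(+50.6) = +101.2 kJ
Combining the equations, delta H = (-2)·(+90.3) + (1)·(-119.2) + (2)·(+50.6) = -198.6 kJ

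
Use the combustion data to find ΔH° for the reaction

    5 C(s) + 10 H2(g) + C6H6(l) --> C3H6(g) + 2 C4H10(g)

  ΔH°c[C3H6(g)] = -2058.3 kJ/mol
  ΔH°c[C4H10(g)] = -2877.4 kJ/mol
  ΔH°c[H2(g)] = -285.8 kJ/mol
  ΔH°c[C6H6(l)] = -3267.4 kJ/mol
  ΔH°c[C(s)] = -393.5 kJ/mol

Using ΔH = Σ nΔHc°(reactants) − Σ nΔHc°(products):
= [5·(-393.5) + 10·(-285.8) + 1·(-3267.4)] − [1·(-2058.3) + 2·(-2877.4)]
= -279.8 kJ/mol

ΔH° = -279.8 kJ/mol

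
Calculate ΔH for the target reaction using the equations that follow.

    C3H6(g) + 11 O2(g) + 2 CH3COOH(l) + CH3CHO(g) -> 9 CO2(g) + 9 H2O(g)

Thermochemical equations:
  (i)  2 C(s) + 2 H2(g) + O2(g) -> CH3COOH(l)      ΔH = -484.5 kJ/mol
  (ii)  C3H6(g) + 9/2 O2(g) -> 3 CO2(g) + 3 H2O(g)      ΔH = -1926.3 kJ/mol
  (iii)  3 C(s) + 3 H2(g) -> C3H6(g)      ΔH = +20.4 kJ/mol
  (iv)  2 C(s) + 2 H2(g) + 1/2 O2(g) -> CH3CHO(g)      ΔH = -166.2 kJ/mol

(i) reversed and × 2: (-2)·(-484.5) = +969.0 kJ/mol
(ii) × 3: (3)·(-1926.3) = -5778.9 kJ/mol
(iii) × 2: (2)·(+20.4) = +40.8 kJ/mol
(iv) reversed: +166.2 kJ/mol
By Hess's law, ΔH = (-2)·(-484.5) + (3)·(-1926.3) + (2)·(+20.4) + (-1)·(-166.2) = -4602.9 kJ/mol

ΔH = -4602.9 kJ/mol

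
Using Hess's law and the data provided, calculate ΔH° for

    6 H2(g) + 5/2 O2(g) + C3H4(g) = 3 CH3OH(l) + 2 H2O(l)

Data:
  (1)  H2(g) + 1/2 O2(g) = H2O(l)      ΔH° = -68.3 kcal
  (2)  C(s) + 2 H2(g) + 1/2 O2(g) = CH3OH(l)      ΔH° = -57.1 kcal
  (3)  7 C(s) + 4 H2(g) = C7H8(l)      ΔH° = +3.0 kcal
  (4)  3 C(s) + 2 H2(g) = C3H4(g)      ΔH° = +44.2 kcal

(1) × 2: (2)·(-68.3) = -136.6 kcal
(2) × 3: (3)·(-57.1) = -171.3 kcal
(3): not needed.
(4) reversed: -44.2 kcal
ΔH° = (-136.6) + (-171.3) + (-44.2) = -352.1 kcal

ΔH° = -352.1 kcal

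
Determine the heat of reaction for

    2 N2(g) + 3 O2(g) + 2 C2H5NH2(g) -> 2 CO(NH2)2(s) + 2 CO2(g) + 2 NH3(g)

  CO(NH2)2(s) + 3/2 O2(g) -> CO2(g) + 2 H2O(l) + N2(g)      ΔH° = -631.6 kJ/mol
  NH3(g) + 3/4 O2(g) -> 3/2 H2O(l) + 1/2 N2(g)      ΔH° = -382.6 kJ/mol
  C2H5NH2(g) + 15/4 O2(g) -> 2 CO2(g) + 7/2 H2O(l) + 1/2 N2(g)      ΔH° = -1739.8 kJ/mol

ΔH° = -1451.2 kJ/mol

equation 1 reversed and × 2 (reverse to put CO(NH2)2(s) on the product side; ×2 to match 2 CO(NH2)2(s) in the target): (-2)·(-631.6) = +1263.2 kJ/mol
equation 2 reversed and × 2 (reverse to put NH3(g) on the product side; ×2 to match 2 NH3(g) in the target): (-2)·(-382.6) = +765.2 kJ/mol
equation 3 × 2 (×2 to match 2 C2H5NH2(g) in the target): (2)·(-1739.8) = -3479.6 kJ/mol
ΔH° = (-2)·(-631.6) + (-2)·(-382.6) + (2)·(-1739.8) = -1451.2 kJ/mol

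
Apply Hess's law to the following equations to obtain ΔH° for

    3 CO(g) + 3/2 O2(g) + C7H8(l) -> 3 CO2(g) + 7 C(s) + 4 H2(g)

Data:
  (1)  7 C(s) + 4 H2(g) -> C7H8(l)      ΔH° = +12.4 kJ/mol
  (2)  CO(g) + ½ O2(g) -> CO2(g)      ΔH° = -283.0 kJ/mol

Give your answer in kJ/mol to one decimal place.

(1) reversed (reverse to put C7H8(l) on the reactant side): -12.4 kJ/mol
(2) × 3 (scale by 3 for the 3 CO(g)): (3)·(-283.0) = -849.0 kJ/mol
ΔH° = (-1)·(+12.4) + (3)·(-283.0) = -861.4 kJ/mol

ΔH° = -861.4 kJ/mol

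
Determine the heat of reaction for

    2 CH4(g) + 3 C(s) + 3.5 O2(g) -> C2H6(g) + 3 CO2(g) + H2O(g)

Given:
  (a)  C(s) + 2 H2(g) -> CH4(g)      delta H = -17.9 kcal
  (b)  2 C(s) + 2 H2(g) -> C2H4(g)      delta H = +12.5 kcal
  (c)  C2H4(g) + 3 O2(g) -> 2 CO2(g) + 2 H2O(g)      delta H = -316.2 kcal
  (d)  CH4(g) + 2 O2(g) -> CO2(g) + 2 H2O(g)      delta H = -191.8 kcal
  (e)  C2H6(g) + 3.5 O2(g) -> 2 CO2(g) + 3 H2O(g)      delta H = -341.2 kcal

(a) reversed and × 3: (-3)·(-17.9) = +53.7 kcal
(b) × 3: (3)·(+12.5) = +37.5 kcal
(c) × 3: (3)·(-316.2) = -948.6 kcal
(d) reversed: +191.8 kcal
(e) reversed: +341.2 kcal
Summing the manipulated equations, delta H = (-3)·(-17.9) + (3)·(+12.5) + (3)·(-316.2) + (-1)·(-191.8) + (-1)·(-341.2) = -324.4 kcal

delta H = -324.4 kcal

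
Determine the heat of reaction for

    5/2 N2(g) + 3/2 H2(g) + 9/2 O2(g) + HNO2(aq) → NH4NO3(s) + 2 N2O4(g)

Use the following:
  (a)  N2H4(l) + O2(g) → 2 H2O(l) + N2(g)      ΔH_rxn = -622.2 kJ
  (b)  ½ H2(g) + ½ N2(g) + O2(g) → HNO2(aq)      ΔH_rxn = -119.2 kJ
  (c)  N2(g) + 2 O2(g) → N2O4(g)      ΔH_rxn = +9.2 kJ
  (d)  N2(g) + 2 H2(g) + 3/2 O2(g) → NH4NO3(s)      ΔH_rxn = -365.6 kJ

ΔH_rxn = -228.0 kJ

(a): not needed.
(b) reversed: +119.2 kJ
(c) × 2: (2)·(+9.2) = +18.4 kJ
(d) as written: -365.6 kJ
Combining the equations, ΔH_rxn = (+119.2) + (+18.4) + (-365.6) = -228.0 kJ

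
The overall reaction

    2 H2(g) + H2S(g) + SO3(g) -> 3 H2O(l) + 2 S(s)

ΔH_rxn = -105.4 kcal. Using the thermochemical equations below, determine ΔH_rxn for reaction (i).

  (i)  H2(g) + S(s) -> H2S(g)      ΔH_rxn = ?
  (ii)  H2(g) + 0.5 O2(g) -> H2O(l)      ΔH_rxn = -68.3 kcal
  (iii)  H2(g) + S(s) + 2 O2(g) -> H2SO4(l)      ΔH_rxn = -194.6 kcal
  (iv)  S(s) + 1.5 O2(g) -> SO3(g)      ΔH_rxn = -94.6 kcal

ΔH_rxn = -4.9 kcal

(i) reversed (H2S(g) must end up as a reactant): contributes −x
(ii) × 3 (scale by 3 for the 3 H2O(l)): (3)·(-68.3) = -204.9 kcal
(iii): not needed (H2SO4(l) appears nowhere else).
(iv) reversed (SO3(g) must end up as a reactant): +94.6 kcal
-105.4 = (-204.9) + (+94.6) − x
x = (-105.4 − (-110.3)) / (-1) = -4.9 kcal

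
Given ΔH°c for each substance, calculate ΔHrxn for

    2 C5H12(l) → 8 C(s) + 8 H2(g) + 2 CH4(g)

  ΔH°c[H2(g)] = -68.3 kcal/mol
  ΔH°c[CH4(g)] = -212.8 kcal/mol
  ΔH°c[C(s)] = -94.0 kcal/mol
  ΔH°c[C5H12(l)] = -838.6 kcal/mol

Using ΔH = Σ nΔHc°(reactants) − Σ nΔHc°(products):
= [2·(-838.6)] − [8·(-94.0) + 8·(-68.3) + 2·(-212.8)]
= 46.8 kcal/mol

ΔHrxn = 46.8 kcal/mol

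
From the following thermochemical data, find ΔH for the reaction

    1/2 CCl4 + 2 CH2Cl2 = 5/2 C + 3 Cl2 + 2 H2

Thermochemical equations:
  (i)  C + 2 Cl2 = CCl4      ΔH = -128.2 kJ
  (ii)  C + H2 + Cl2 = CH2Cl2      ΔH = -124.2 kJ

(i) reversed and × 1/2: (-1/2)·(-128.2) = +64.1 kJ
(ii) reversed and × 2: (-2)·(-124.2) = +248.4 kJ
ΔH = (+64.1) + (+248.4) = 312.5 kJ

ΔH = 312.5 kJ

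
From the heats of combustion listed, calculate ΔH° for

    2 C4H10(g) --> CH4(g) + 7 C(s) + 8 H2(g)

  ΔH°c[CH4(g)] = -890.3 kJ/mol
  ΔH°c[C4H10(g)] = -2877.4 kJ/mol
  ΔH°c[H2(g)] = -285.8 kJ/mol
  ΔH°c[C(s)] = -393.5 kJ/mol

With combustion enthalpies, reactants minus products:
= [2·(-2877.4)] − [1·(-890.3) + 7·(-393.5) + 8·(-285.8)]
= 176.4 kJ/mol

ΔH° = 176.4 kJ/mol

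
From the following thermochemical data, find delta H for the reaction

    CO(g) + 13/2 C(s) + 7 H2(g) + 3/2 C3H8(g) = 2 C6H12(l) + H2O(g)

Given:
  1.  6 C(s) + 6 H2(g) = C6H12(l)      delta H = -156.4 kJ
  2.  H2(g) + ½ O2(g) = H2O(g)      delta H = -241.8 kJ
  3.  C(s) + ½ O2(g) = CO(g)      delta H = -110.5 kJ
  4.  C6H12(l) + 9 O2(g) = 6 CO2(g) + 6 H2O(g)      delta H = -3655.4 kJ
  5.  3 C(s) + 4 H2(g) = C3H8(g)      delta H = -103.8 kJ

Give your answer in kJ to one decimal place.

eq. 1 × 2: (2)·(-156.4) = -312.8 kJ
eq. 2 as written: -241.8 kJ
eq. 3 reversed: +110.5 kJ
eq. 4: not needed.
eq. 5 reversed and × 3/2: (-3/2)·(-103.8) = +155.7 kJ
delta H = (2)·(-156.4) + (1)·(-241.8) + (-1)·(-110.5) + (-3/2)·(-103.8) = -288.4 kJ

delta H = -288.4 kJ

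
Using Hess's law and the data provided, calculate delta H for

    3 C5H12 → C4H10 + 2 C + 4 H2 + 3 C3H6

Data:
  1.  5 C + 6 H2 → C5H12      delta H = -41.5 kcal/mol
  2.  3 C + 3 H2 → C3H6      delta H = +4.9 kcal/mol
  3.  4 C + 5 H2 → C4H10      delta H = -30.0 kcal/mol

eq. 1 reversed and × 3: (-3)·(-41.5) = +124.5 kcal/mol
eq. 2 × 3: (3)·(+4.9) = +14.7 kcal/mol
eq. 3 as written: -30.0 kcal/mol
Summing the manipulated equations, delta H = (+124.5) + (+14.7) + (-30.0) = 109.2 kcal/mol

delta H = 109.2 kcal/mol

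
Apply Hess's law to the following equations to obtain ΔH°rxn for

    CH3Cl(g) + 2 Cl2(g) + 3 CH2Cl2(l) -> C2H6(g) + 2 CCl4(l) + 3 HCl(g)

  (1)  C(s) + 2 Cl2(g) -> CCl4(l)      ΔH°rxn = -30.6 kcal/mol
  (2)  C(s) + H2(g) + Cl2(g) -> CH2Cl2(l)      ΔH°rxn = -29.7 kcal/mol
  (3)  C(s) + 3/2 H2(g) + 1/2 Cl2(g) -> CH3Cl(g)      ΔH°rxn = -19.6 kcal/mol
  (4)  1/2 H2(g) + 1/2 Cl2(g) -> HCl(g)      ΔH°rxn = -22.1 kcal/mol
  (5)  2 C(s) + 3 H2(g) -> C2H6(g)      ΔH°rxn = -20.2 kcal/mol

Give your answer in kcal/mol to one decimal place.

ΔH°rxn = -39.0 kcal/mol

(1) × 2 (×2 to match 2 CCl4(l) in the target): (2)·(-30.6) = -61.2 kcal/mol
(2) reversed and × 3 (CH2Cl2(l) must end up as a reactant; scale by 3 for the 3 CH2Cl2(l)): (-3)·(-29.7) = +89.1 kcal/mol
(3) reversed (CH3Cl(g) must end up as a reactant): +19.6 kcal/mol
(4) × 3 (×3 to match 3 HCl(g) in the target): (3)·(-22.1) = -66.3 kcal/mol
(5) as written (C2H6(g) already on the product side): -20.2 kcal/mol
By Hess's law, ΔH°rxn = (-61.2) + (+89.1) + (+19.6) + (-66.3) + (-20.2) = -39.0 kcal/mol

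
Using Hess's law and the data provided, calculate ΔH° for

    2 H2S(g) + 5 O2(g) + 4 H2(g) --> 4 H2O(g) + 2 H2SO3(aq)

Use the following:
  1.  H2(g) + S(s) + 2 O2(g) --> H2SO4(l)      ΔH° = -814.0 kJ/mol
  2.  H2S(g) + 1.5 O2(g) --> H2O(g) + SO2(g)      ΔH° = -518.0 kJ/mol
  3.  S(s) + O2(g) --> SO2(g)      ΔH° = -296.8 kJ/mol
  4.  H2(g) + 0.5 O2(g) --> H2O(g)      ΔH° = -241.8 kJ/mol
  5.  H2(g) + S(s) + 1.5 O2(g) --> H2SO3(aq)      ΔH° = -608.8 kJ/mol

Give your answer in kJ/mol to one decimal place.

eq. 1: not needed.
eq. 2 × 2: (2)·(-518.0) = -1036.0 kJ/mol
eq. 3 reversed and × 2: (-2)·(-296.8) = +593.6 kJ/mol
eq. 4 × 2: (2)·(-241.8) = -483.6 kJ/mol
eq. 5 × 2: (2)·(-608.8) = -1217.6 kJ/mol
By Hess's law, ΔH° = (-1036.0) + (+593.6) + (-483.6) + (-1217.6) = -2143.6 kJ/mol

ΔH° = -2143.6 kJ/mol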